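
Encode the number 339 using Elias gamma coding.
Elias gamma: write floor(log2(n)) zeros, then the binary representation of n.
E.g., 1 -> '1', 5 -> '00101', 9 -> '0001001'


num_bits = floor(log2(339)) + 1 = 9
leading_zeros = num_bits - 1 = 8
binary(339) = 101010011

Elias gamma(339) = '00000000' + '101010011' = 00000000101010011 (17 bits)


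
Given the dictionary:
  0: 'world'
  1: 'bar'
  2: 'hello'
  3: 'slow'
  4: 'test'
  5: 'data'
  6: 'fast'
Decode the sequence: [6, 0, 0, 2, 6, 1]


Look up each index in the dictionary:
  6 -> 'fast'
  0 -> 'world'
  0 -> 'world'
  2 -> 'hello'
  6 -> 'fast'
  1 -> 'bar'

Decoded: "fast world world hello fast bar"


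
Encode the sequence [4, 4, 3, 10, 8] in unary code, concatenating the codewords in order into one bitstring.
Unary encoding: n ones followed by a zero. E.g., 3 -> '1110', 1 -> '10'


Encode each number as n ones followed by a terminating 0:
  4 -> 11110 (5 bits)
  4 -> 11110 (5 bits)
  3 -> 1110 (4 bits)
  10 -> 11111111110 (11 bits)
  8 -> 111111110 (9 bits)
Total length = 5 + 5 + 4 + 11 + 9 = 34 bits.

Unary([4, 4, 3, 10, 8]) = 1111011110111011111111110111111110 (34 bits)


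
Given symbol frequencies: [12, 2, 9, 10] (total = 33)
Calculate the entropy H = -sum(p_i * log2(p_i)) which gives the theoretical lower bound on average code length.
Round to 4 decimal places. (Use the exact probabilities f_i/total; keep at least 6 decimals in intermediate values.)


Per-symbol terms -p_i * log2(p_i) with p_i = f_i/33:
  p = 12/33 = 0.363636: log2(p) = -1.459432, -p*log2(p) = 0.530702
  p = 2/33 = 0.060606: log2(p) = -4.044394, -p*log2(p) = 0.245115
  p = 9/33 = 0.272727: log2(p) = -1.874469, -p*log2(p) = 0.511219
  p = 10/33 = 0.303030: log2(p) = -1.722466, -p*log2(p) = 0.521959
H = 0.530702 + 0.245115 + 0.511219 + 0.521959 = 1.808995

H = 1.809 bits/symbol


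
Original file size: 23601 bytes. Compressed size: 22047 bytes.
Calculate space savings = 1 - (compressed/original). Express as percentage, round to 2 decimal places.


ratio = compressed/original = 22047/23601 = 0.934155
savings = 1 - ratio = 1 - 0.934155 = 0.065845
as a percentage: 0.065845 * 100 = 6.58%

Space savings = 1 - 22047/23601 = 6.58%


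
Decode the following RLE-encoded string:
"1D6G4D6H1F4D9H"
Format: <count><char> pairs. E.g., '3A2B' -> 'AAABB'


Expanding each <count><char> pair:
  1D -> 'D'
  6G -> 'GGGGGG'
  4D -> 'DDDD'
  6H -> 'HHHHHH'
  1F -> 'F'
  4D -> 'DDDD'
  9H -> 'HHHHHHHHH'

Decoded = DGGGGGGDDDDHHHHHHFDDDDHHHHHHHHH


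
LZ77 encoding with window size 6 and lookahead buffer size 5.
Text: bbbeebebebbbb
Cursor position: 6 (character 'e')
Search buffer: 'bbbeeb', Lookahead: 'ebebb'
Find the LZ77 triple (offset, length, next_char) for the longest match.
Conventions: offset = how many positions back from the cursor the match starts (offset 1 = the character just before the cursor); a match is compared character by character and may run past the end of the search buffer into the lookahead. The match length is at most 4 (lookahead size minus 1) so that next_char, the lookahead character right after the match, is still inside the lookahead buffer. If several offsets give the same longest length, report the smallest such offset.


Try each offset into the search buffer:
  offset=1 (pos 5, char 'b'): match length 0
  offset=2 (pos 4, char 'e'): match length 4
  offset=3 (pos 3, char 'e'): match length 1
  offset=4 (pos 2, char 'b'): match length 0
  offset=5 (pos 1, char 'b'): match length 0
  offset=6 (pos 0, char 'b'): match length 0
Longest match has length 4 at offset 2.
next_char = character at position 6 + 4 = 10 -> 'b'

Best match: offset=2, length=4 (matching 'ebeb' starting at position 4)
LZ77 triple: (2, 4, 'b')


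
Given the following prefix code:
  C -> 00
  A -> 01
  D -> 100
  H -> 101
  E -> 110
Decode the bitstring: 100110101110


Decoding step by step:
Bits 100 -> D
Bits 110 -> E
Bits 101 -> H
Bits 110 -> E


Decoded message: DEHE


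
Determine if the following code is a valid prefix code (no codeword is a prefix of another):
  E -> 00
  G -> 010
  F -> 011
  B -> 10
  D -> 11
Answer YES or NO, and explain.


Checking each pair (does one codeword prefix another?):
  E='00' vs G='010': no prefix
  E='00' vs F='011': no prefix
  E='00' vs B='10': no prefix
  E='00' vs D='11': no prefix
  G='010' vs E='00': no prefix
  G='010' vs F='011': no prefix
  G='010' vs B='10': no prefix
  G='010' vs D='11': no prefix
  F='011' vs E='00': no prefix
  F='011' vs G='010': no prefix
  F='011' vs B='10': no prefix
  F='011' vs D='11': no prefix
  B='10' vs E='00': no prefix
  B='10' vs G='010': no prefix
  B='10' vs F='011': no prefix
  B='10' vs D='11': no prefix
  D='11' vs E='00': no prefix
  D='11' vs G='010': no prefix
  D='11' vs F='011': no prefix
  D='11' vs B='10': no prefix
No violation found over all pairs.

YES -- this is a valid prefix code. No codeword is a prefix of any other codeword.


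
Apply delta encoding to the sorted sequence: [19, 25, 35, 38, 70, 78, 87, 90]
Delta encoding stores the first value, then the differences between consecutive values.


First value: 19
Deltas:
  25 - 19 = 6
  35 - 25 = 10
  38 - 35 = 3
  70 - 38 = 32
  78 - 70 = 8
  87 - 78 = 9
  90 - 87 = 3


Delta encoded: [19, 6, 10, 3, 32, 8, 9, 3]


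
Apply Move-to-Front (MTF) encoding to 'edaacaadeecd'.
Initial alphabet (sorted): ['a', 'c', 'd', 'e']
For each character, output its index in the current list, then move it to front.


MTF encoding:
'e': index 3 in ['a', 'c', 'd', 'e'] -> ['e', 'a', 'c', 'd']
'd': index 3 in ['e', 'a', 'c', 'd'] -> ['d', 'e', 'a', 'c']
'a': index 2 in ['d', 'e', 'a', 'c'] -> ['a', 'd', 'e', 'c']
'a': index 0 in ['a', 'd', 'e', 'c'] -> ['a', 'd', 'e', 'c']
'c': index 3 in ['a', 'd', 'e', 'c'] -> ['c', 'a', 'd', 'e']
'a': index 1 in ['c', 'a', 'd', 'e'] -> ['a', 'c', 'd', 'e']
'a': index 0 in ['a', 'c', 'd', 'e'] -> ['a', 'c', 'd', 'e']
'd': index 2 in ['a', 'c', 'd', 'e'] -> ['d', 'a', 'c', 'e']
'e': index 3 in ['d', 'a', 'c', 'e'] -> ['e', 'd', 'a', 'c']
'e': index 0 in ['e', 'd', 'a', 'c'] -> ['e', 'd', 'a', 'c']
'c': index 3 in ['e', 'd', 'a', 'c'] -> ['c', 'e', 'd', 'a']
'd': index 2 in ['c', 'e', 'd', 'a'] -> ['d', 'c', 'e', 'a']


Output: [3, 3, 2, 0, 3, 1, 0, 2, 3, 0, 3, 2]


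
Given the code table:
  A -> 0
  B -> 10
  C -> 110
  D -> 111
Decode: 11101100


Decoding:
111 -> D
0 -> A
110 -> C
0 -> A


Result: DACA


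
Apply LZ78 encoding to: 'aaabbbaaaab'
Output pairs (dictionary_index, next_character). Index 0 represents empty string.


LZ78 encoding steps:
Dictionary: {0: ''}
Step 1: w='' (idx 0), next='a' -> output (0, 'a'), add 'a' as idx 1
Step 2: w='a' (idx 1), next='a' -> output (1, 'a'), add 'aa' as idx 2
Step 3: w='' (idx 0), next='b' -> output (0, 'b'), add 'b' as idx 3
Step 4: w='b' (idx 3), next='b' -> output (3, 'b'), add 'bb' as idx 4
Step 5: w='aa' (idx 2), next='a' -> output (2, 'a'), add 'aaa' as idx 5
Step 6: w='a' (idx 1), next='b' -> output (1, 'b'), add 'ab' as idx 6


Encoded: [(0, 'a'), (1, 'a'), (0, 'b'), (3, 'b'), (2, 'a'), (1, 'b')]


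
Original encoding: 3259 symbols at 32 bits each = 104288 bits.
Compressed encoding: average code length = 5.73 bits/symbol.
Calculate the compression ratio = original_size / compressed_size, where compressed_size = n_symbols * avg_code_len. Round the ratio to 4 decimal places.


original_size = n_symbols * orig_bits = 3259 * 32 = 104288 bits
compressed_size = n_symbols * avg_code_len = 3259 * 5.73 = 18674.07 bits
ratio = original_size / compressed_size = 104288 / 18674.07 = 5.5846

Compression ratio = 5.5846


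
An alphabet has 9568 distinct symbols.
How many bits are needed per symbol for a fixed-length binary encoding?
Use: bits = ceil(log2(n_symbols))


log2(9568) = 13.224
Bracket: 2^13 = 8192 < 9568 <= 2^14 = 16384
So ceil(log2(9568)) = 14

bits = ceil(log2(9568)) = ceil(13.224) = 14 bits


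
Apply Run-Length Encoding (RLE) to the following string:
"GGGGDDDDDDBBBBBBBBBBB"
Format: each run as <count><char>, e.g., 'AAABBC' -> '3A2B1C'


Scanning runs left to right:
  i=0: run of 'G' x 4 -> '4G'
  i=4: run of 'D' x 6 -> '6D'
  i=10: run of 'B' x 11 -> '11B'

RLE = 4G6D11B


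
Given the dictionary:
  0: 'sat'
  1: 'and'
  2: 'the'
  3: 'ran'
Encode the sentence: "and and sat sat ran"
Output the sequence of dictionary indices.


Look up each word in the dictionary:
  'and' -> 1
  'and' -> 1
  'sat' -> 0
  'sat' -> 0
  'ran' -> 3

Encoded: [1, 1, 0, 0, 3]


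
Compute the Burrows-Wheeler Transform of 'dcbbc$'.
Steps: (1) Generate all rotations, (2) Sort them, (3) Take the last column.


Rotations (sorted):
  0: $dcbbc -> last char: c
  1: bbc$dc -> last char: c
  2: bc$dcb -> last char: b
  3: c$dcbb -> last char: b
  4: cbbc$d -> last char: d
  5: dcbbc$ -> last char: $


BWT = ccbbd$


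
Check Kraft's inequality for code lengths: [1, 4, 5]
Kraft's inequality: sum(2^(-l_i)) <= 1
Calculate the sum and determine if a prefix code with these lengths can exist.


Sum = 2^(-1) + 2^(-4) + 2^(-5)
    = 0.5 + 0.0625 + 0.03125
    = 19/32 = 0.59375
Since 0.59375 <= 1, Kraft's inequality IS satisfied.
A prefix code with these lengths CAN exist.

Kraft sum = 0.59375. Satisfied.


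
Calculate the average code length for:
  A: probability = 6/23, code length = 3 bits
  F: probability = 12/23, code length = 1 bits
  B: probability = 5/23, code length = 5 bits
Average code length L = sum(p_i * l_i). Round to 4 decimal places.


Weighted contributions p_i * l_i:
  A: (6/23) * 3 = 18/23
  F: (12/23) * 1 = 12/23
  B: (5/23) * 5 = 25/23
Sum = (18 + 12 + 25)/23 = 55/23

L = 55/23 = 2.3913 bits/symbol


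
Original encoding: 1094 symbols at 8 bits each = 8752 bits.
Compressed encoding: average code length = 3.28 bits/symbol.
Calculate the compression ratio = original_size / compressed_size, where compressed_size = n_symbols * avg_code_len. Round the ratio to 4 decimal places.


original_size = n_symbols * orig_bits = 1094 * 8 = 8752 bits
compressed_size = n_symbols * avg_code_len = 1094 * 3.28 = 3588.32 bits
ratio = original_size / compressed_size = 8752 / 3588.32 = 2.439

Compression ratio = 2.439


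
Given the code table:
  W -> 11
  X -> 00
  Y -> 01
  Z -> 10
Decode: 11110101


Decoding:
11 -> W
11 -> W
01 -> Y
01 -> Y


Result: WWYY


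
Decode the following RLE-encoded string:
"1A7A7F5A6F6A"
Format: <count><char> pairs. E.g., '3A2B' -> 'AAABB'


Expanding each <count><char> pair:
  1A -> 'A'
  7A -> 'AAAAAAA'
  7F -> 'FFFFFFF'
  5A -> 'AAAAA'
  6F -> 'FFFFFF'
  6A -> 'AAAAAA'

Decoded = AAAAAAAAFFFFFFFAAAAAFFFFFFAAAAAA


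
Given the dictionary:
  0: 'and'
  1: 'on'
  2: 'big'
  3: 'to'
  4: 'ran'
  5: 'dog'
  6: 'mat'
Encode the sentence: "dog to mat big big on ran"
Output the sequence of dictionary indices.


Look up each word in the dictionary:
  'dog' -> 5
  'to' -> 3
  'mat' -> 6
  'big' -> 2
  'big' -> 2
  'on' -> 1
  'ran' -> 4

Encoded: [5, 3, 6, 2, 2, 1, 4]


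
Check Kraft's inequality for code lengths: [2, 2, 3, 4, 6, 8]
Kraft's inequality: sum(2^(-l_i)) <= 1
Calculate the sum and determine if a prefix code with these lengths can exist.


Sum = 2^(-2) + 2^(-2) + 2^(-3) + 2^(-4) + 2^(-6) + 2^(-8)
    = 0.25 + 0.25 + 0.125 + 0.0625 + 0.015625 + 0.00390625
    = 181/256 = 0.70703125
Since 0.70703125 <= 1, Kraft's inequality IS satisfied.
A prefix code with these lengths CAN exist.

Kraft sum = 0.70703125. Satisfied.


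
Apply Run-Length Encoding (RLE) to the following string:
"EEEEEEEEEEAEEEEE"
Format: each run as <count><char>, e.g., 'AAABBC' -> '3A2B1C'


Scanning runs left to right:
  i=0: run of 'E' x 10 -> '10E'
  i=10: run of 'A' x 1 -> '1A'
  i=11: run of 'E' x 5 -> '5E'

RLE = 10E1A5E


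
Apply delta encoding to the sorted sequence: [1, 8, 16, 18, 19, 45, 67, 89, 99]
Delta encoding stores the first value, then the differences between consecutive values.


First value: 1
Deltas:
  8 - 1 = 7
  16 - 8 = 8
  18 - 16 = 2
  19 - 18 = 1
  45 - 19 = 26
  67 - 45 = 22
  89 - 67 = 22
  99 - 89 = 10


Delta encoded: [1, 7, 8, 2, 1, 26, 22, 22, 10]


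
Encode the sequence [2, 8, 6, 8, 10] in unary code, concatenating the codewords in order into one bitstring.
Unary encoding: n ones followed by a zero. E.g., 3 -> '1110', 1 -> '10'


Encode each number as n ones followed by a terminating 0:
  2 -> 110 (3 bits)
  8 -> 111111110 (9 bits)
  6 -> 1111110 (7 bits)
  8 -> 111111110 (9 bits)
  10 -> 11111111110 (11 bits)
Total length = 3 + 9 + 7 + 9 + 11 = 39 bits.

Unary([2, 8, 6, 8, 10]) = 110111111110111111011111111011111111110 (39 bits)


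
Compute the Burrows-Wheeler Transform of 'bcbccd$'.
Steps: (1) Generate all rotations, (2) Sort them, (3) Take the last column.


Rotations (sorted):
  0: $bcbccd -> last char: d
  1: bcbccd$ -> last char: $
  2: bccd$bc -> last char: c
  3: cbccd$b -> last char: b
  4: ccd$bcb -> last char: b
  5: cd$bcbc -> last char: c
  6: d$bcbcc -> last char: c


BWT = d$cbbcc


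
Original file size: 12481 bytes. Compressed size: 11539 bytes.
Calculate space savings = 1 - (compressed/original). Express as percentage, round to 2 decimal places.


ratio = compressed/original = 11539/12481 = 0.924525
savings = 1 - ratio = 1 - 0.924525 = 0.075475
as a percentage: 0.075475 * 100 = 7.55%

Space savings = 1 - 11539/12481 = 7.55%


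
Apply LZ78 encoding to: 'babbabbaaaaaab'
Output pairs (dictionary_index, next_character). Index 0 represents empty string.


LZ78 encoding steps:
Dictionary: {0: ''}
Step 1: w='' (idx 0), next='b' -> output (0, 'b'), add 'b' as idx 1
Step 2: w='' (idx 0), next='a' -> output (0, 'a'), add 'a' as idx 2
Step 3: w='b' (idx 1), next='b' -> output (1, 'b'), add 'bb' as idx 3
Step 4: w='a' (idx 2), next='b' -> output (2, 'b'), add 'ab' as idx 4
Step 5: w='b' (idx 1), next='a' -> output (1, 'a'), add 'ba' as idx 5
Step 6: w='a' (idx 2), next='a' -> output (2, 'a'), add 'aa' as idx 6
Step 7: w='aa' (idx 6), next='a' -> output (6, 'a'), add 'aaa' as idx 7
Step 8: w='b' (idx 1), end of input -> output (1, '')


Encoded: [(0, 'b'), (0, 'a'), (1, 'b'), (2, 'b'), (1, 'a'), (2, 'a'), (6, 'a'), (1, '')]


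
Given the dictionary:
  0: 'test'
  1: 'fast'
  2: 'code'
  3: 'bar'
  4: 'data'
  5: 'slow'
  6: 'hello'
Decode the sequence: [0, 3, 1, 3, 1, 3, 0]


Look up each index in the dictionary:
  0 -> 'test'
  3 -> 'bar'
  1 -> 'fast'
  3 -> 'bar'
  1 -> 'fast'
  3 -> 'bar'
  0 -> 'test'

Decoded: "test bar fast bar fast bar test"


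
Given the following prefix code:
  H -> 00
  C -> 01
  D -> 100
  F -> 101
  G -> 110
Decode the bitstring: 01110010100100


Decoding step by step:
Bits 01 -> C
Bits 110 -> G
Bits 01 -> C
Bits 01 -> C
Bits 00 -> H
Bits 100 -> D


Decoded message: CGCCHD


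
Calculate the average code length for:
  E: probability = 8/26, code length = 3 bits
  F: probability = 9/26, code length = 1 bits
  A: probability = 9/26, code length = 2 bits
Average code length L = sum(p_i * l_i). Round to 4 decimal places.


Weighted contributions p_i * l_i:
  E: (8/26) * 3 = 24/26
  F: (9/26) * 1 = 9/26
  A: (9/26) * 2 = 18/26
Sum = (24 + 9 + 18)/26 = 51/26

L = 51/26 = 1.9615 bits/symbol


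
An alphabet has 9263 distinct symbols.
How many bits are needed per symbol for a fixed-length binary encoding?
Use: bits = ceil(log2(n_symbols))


log2(9263) = 13.1773
Bracket: 2^13 = 8192 < 9263 <= 2^14 = 16384
So ceil(log2(9263)) = 14

bits = ceil(log2(9263)) = ceil(13.1773) = 14 bits


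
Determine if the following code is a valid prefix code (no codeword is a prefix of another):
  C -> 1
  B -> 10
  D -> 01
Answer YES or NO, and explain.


Checking each pair (does one codeword prefix another?):
  C='1' vs B='10': prefix -- VIOLATION

NO -- this is NOT a valid prefix code. C (1) is a prefix of B (10).


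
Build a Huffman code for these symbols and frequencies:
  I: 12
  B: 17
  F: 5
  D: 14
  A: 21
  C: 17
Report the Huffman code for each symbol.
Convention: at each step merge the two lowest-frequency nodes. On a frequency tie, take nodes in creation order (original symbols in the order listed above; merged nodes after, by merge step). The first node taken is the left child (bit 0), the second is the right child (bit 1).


Huffman tree construction:
Step 1: Merge F(5) + I(12) = 17
Step 2: Merge D(14) + B(17) = 31
Step 3: Merge C(17) + (F+I)(17) = 34
Step 4: Merge A(21) + (D+B)(31) = 52
Step 5: Merge (C+(F+I))(34) + (A+(D+B))(52) = 86
Read each symbol's code off the tree from the root (left child = 0, right child = 1).

Codes:
  I: 011 (length 3)
  B: 111 (length 3)
  F: 010 (length 3)
  D: 110 (length 3)
  A: 10 (length 2)
  C: 00 (length 2)
Average code length: 220/86 = 2.5581 bits/symbol


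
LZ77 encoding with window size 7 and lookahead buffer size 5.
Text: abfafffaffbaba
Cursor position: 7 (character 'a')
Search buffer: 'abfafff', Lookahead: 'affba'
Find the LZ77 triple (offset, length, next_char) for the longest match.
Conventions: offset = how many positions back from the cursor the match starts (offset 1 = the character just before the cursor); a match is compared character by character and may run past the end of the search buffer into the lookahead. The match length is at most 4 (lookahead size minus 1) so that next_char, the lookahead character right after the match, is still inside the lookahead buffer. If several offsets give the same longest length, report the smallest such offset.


Try each offset into the search buffer:
  offset=1 (pos 6, char 'f'): match length 0
  offset=2 (pos 5, char 'f'): match length 0
  offset=3 (pos 4, char 'f'): match length 0
  offset=4 (pos 3, char 'a'): match length 3
  offset=5 (pos 2, char 'f'): match length 0
  offset=6 (pos 1, char 'b'): match length 0
  offset=7 (pos 0, char 'a'): match length 1
Longest match has length 3 at offset 4.
next_char = character at position 7 + 3 = 10 -> 'b'

Best match: offset=4, length=3 (matching 'aff' starting at position 3)
LZ77 triple: (4, 3, 'b')


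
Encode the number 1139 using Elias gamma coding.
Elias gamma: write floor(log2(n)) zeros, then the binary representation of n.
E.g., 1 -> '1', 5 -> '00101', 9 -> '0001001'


num_bits = floor(log2(1139)) + 1 = 11
leading_zeros = num_bits - 1 = 10
binary(1139) = 10001110011

Elias gamma(1139) = '0000000000' + '10001110011' = 000000000010001110011 (21 bits)


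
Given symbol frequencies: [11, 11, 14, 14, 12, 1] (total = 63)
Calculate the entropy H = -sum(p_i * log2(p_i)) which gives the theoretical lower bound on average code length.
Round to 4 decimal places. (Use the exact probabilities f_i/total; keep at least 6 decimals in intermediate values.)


Per-symbol terms -p_i * log2(p_i) with p_i = f_i/63:
  p = 11/63 = 0.174603: log2(p) = -2.517848, -p*log2(p) = 0.439624
  p = 11/63 = 0.174603: log2(p) = -2.517848, -p*log2(p) = 0.439624
  p = 14/63 = 0.222222: log2(p) = -2.169925, -p*log2(p) = 0.482206
  p = 14/63 = 0.222222: log2(p) = -2.169925, -p*log2(p) = 0.482206
  p = 12/63 = 0.190476: log2(p) = -2.392317, -p*log2(p) = 0.455680
  p = 1/63 = 0.015873: log2(p) = -5.977280, -p*log2(p) = 0.094877
H = 0.439624 + 0.439624 + 0.482206 + 0.482206 + 0.455680 + 0.094877 = 2.394217

H = 2.3942 bits/symbol


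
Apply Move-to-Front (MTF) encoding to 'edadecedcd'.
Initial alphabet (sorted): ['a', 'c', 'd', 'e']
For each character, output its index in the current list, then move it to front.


MTF encoding:
'e': index 3 in ['a', 'c', 'd', 'e'] -> ['e', 'a', 'c', 'd']
'd': index 3 in ['e', 'a', 'c', 'd'] -> ['d', 'e', 'a', 'c']
'a': index 2 in ['d', 'e', 'a', 'c'] -> ['a', 'd', 'e', 'c']
'd': index 1 in ['a', 'd', 'e', 'c'] -> ['d', 'a', 'e', 'c']
'e': index 2 in ['d', 'a', 'e', 'c'] -> ['e', 'd', 'a', 'c']
'c': index 3 in ['e', 'd', 'a', 'c'] -> ['c', 'e', 'd', 'a']
'e': index 1 in ['c', 'e', 'd', 'a'] -> ['e', 'c', 'd', 'a']
'd': index 2 in ['e', 'c', 'd', 'a'] -> ['d', 'e', 'c', 'a']
'c': index 2 in ['d', 'e', 'c', 'a'] -> ['c', 'd', 'e', 'a']
'd': index 1 in ['c', 'd', 'e', 'a'] -> ['d', 'c', 'e', 'a']


Output: [3, 3, 2, 1, 2, 3, 1, 2, 2, 1]


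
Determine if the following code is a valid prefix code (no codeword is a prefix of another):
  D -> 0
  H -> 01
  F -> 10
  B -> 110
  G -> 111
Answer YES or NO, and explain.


Checking each pair (does one codeword prefix another?):
  D='0' vs H='01': prefix -- VIOLATION

NO -- this is NOT a valid prefix code. D (0) is a prefix of H (01).


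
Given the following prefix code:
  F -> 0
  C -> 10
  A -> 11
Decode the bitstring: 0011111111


Decoding step by step:
Bits 0 -> F
Bits 0 -> F
Bits 11 -> A
Bits 11 -> A
Bits 11 -> A
Bits 11 -> A


Decoded message: FFAAAA


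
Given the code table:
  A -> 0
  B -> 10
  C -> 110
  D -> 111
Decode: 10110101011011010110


Decoding:
10 -> B
110 -> C
10 -> B
10 -> B
110 -> C
110 -> C
10 -> B
110 -> C


Result: BCBBCCBC


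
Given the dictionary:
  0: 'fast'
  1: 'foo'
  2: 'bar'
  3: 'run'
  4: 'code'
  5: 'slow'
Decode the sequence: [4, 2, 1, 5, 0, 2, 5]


Look up each index in the dictionary:
  4 -> 'code'
  2 -> 'bar'
  1 -> 'foo'
  5 -> 'slow'
  0 -> 'fast'
  2 -> 'bar'
  5 -> 'slow'

Decoded: "code bar foo slow fast bar slow"


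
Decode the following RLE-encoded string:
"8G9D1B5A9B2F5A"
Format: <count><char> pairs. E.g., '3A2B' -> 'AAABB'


Expanding each <count><char> pair:
  8G -> 'GGGGGGGG'
  9D -> 'DDDDDDDDD'
  1B -> 'B'
  5A -> 'AAAAA'
  9B -> 'BBBBBBBBB'
  2F -> 'FF'
  5A -> 'AAAAA'

Decoded = GGGGGGGGDDDDDDDDDBAAAAABBBBBBBBBFFAAAAA


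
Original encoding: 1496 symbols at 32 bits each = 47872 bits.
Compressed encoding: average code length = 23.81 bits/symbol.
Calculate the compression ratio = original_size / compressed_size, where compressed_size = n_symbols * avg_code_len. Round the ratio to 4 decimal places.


original_size = n_symbols * orig_bits = 1496 * 32 = 47872 bits
compressed_size = n_symbols * avg_code_len = 1496 * 23.81 = 35619.76 bits
ratio = original_size / compressed_size = 47872 / 35619.76 = 1.344

Compression ratio = 1.344


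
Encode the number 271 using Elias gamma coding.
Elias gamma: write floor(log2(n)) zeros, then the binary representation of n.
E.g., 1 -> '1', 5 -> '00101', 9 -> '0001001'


num_bits = floor(log2(271)) + 1 = 9
leading_zeros = num_bits - 1 = 8
binary(271) = 100001111

Elias gamma(271) = '00000000' + '100001111' = 00000000100001111 (17 bits)


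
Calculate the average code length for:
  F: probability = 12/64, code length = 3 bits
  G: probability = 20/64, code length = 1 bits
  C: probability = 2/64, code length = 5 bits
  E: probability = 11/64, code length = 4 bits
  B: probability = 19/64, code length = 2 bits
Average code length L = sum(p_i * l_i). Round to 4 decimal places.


Weighted contributions p_i * l_i:
  F: (12/64) * 3 = 36/64
  G: (20/64) * 1 = 20/64
  C: (2/64) * 5 = 10/64
  E: (11/64) * 4 = 44/64
  B: (19/64) * 2 = 38/64
Sum = (36 + 20 + 10 + 44 + 38)/64 = 148/64

L = 148/64 = 2.3125 bits/symbol


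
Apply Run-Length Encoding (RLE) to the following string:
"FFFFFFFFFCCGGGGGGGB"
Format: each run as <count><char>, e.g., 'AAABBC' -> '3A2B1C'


Scanning runs left to right:
  i=0: run of 'F' x 9 -> '9F'
  i=9: run of 'C' x 2 -> '2C'
  i=11: run of 'G' x 7 -> '7G'
  i=18: run of 'B' x 1 -> '1B'

RLE = 9F2C7G1B


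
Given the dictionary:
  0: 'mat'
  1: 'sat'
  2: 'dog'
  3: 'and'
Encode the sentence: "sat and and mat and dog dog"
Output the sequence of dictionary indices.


Look up each word in the dictionary:
  'sat' -> 1
  'and' -> 3
  'and' -> 3
  'mat' -> 0
  'and' -> 3
  'dog' -> 2
  'dog' -> 2

Encoded: [1, 3, 3, 0, 3, 2, 2]


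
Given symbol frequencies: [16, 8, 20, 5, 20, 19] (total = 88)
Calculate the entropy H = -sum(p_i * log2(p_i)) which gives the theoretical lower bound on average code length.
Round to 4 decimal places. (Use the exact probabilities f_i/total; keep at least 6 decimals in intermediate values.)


Per-symbol terms -p_i * log2(p_i) with p_i = f_i/88:
  p = 16/88 = 0.181818: log2(p) = -2.459432, -p*log2(p) = 0.447169
  p = 8/88 = 0.090909: log2(p) = -3.459432, -p*log2(p) = 0.314494
  p = 20/88 = 0.227273: log2(p) = -2.137504, -p*log2(p) = 0.485796
  p = 5/88 = 0.056818: log2(p) = -4.137504, -p*log2(p) = 0.235085
  p = 20/88 = 0.227273: log2(p) = -2.137504, -p*log2(p) = 0.485796
  p = 19/88 = 0.215909: log2(p) = -2.211504, -p*log2(p) = 0.477484
H = 0.447169 + 0.314494 + 0.485796 + 0.235085 + 0.485796 + 0.477484 = 2.445824

H = 2.4458 bits/symbol


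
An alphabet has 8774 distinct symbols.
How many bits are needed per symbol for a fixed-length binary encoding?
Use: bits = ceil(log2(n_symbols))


log2(8774) = 13.099
Bracket: 2^13 = 8192 < 8774 <= 2^14 = 16384
So ceil(log2(8774)) = 14

bits = ceil(log2(8774)) = ceil(13.099) = 14 bits


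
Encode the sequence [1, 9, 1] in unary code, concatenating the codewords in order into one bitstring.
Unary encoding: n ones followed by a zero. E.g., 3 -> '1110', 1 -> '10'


Encode each number as n ones followed by a terminating 0:
  1 -> 10 (2 bits)
  9 -> 1111111110 (10 bits)
  1 -> 10 (2 bits)
Total length = 2 + 10 + 2 = 14 bits.

Unary([1, 9, 1]) = 10111111111010 (14 bits)


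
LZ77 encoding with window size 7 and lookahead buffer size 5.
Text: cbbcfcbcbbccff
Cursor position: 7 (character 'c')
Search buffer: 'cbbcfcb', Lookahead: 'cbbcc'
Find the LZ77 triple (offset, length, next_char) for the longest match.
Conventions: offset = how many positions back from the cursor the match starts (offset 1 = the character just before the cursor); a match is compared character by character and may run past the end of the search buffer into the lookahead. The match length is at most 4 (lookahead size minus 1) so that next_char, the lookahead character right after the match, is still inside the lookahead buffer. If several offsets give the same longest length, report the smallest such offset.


Try each offset into the search buffer:
  offset=1 (pos 6, char 'b'): match length 0
  offset=2 (pos 5, char 'c'): match length 2
  offset=3 (pos 4, char 'f'): match length 0
  offset=4 (pos 3, char 'c'): match length 1
  offset=5 (pos 2, char 'b'): match length 0
  offset=6 (pos 1, char 'b'): match length 0
  offset=7 (pos 0, char 'c'): match length 4
Longest match has length 4 at offset 7.
next_char = character at position 7 + 4 = 11 -> 'c'

Best match: offset=7, length=4 (matching 'cbbc' starting at position 0)
LZ77 triple: (7, 4, 'c')


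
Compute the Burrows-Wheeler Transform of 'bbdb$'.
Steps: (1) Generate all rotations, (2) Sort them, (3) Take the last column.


Rotations (sorted):
  0: $bbdb -> last char: b
  1: b$bbd -> last char: d
  2: bbdb$ -> last char: $
  3: bdb$b -> last char: b
  4: db$bb -> last char: b


BWT = bd$bb


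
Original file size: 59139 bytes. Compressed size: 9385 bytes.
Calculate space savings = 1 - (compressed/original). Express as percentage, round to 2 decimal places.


ratio = compressed/original = 9385/59139 = 0.158694
savings = 1 - ratio = 1 - 0.158694 = 0.841306
as a percentage: 0.841306 * 100 = 84.13%

Space savings = 1 - 9385/59139 = 84.13%


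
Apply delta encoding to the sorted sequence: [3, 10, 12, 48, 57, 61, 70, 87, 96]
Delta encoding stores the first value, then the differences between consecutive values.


First value: 3
Deltas:
  10 - 3 = 7
  12 - 10 = 2
  48 - 12 = 36
  57 - 48 = 9
  61 - 57 = 4
  70 - 61 = 9
  87 - 70 = 17
  96 - 87 = 9


Delta encoded: [3, 7, 2, 36, 9, 4, 9, 17, 9]


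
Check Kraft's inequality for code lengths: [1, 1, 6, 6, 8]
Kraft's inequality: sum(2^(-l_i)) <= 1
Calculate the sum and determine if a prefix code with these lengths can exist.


Sum = 2^(-1) + 2^(-1) + 2^(-6) + 2^(-6) + 2^(-8)
    = 0.5 + 0.5 + 0.015625 + 0.015625 + 0.00390625
    = 265/256 = 1.03515625
Since 1.03515625 > 1, Kraft's inequality is NOT satisfied.
A prefix code with these lengths CANNOT exist.

Kraft sum = 1.03515625. Not satisfied.


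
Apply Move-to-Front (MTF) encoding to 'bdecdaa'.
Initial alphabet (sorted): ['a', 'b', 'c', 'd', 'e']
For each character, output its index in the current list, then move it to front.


MTF encoding:
'b': index 1 in ['a', 'b', 'c', 'd', 'e'] -> ['b', 'a', 'c', 'd', 'e']
'd': index 3 in ['b', 'a', 'c', 'd', 'e'] -> ['d', 'b', 'a', 'c', 'e']
'e': index 4 in ['d', 'b', 'a', 'c', 'e'] -> ['e', 'd', 'b', 'a', 'c']
'c': index 4 in ['e', 'd', 'b', 'a', 'c'] -> ['c', 'e', 'd', 'b', 'a']
'd': index 2 in ['c', 'e', 'd', 'b', 'a'] -> ['d', 'c', 'e', 'b', 'a']
'a': index 4 in ['d', 'c', 'e', 'b', 'a'] -> ['a', 'd', 'c', 'e', 'b']
'a': index 0 in ['a', 'd', 'c', 'e', 'b'] -> ['a', 'd', 'c', 'e', 'b']


Output: [1, 3, 4, 4, 2, 4, 0]


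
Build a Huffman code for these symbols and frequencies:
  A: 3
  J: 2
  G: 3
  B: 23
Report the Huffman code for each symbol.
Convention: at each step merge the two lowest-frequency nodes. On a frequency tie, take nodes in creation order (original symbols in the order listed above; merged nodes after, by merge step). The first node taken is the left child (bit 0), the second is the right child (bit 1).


Huffman tree construction:
Step 1: Merge J(2) + A(3) = 5
Step 2: Merge G(3) + (J+A)(5) = 8
Step 3: Merge (G+(J+A))(8) + B(23) = 31
Read each symbol's code off the tree from the root (left child = 0, right child = 1).

Codes:
  A: 011 (length 3)
  J: 010 (length 3)
  G: 00 (length 2)
  B: 1 (length 1)
Average code length: 44/31 = 1.4194 bits/symbol


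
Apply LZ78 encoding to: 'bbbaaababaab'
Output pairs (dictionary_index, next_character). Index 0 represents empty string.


LZ78 encoding steps:
Dictionary: {0: ''}
Step 1: w='' (idx 0), next='b' -> output (0, 'b'), add 'b' as idx 1
Step 2: w='b' (idx 1), next='b' -> output (1, 'b'), add 'bb' as idx 2
Step 3: w='' (idx 0), next='a' -> output (0, 'a'), add 'a' as idx 3
Step 4: w='a' (idx 3), next='a' -> output (3, 'a'), add 'aa' as idx 4
Step 5: w='b' (idx 1), next='a' -> output (1, 'a'), add 'ba' as idx 5
Step 6: w='ba' (idx 5), next='a' -> output (5, 'a'), add 'baa' as idx 6
Step 7: w='b' (idx 1), end of input -> output (1, '')


Encoded: [(0, 'b'), (1, 'b'), (0, 'a'), (3, 'a'), (1, 'a'), (5, 'a'), (1, '')]


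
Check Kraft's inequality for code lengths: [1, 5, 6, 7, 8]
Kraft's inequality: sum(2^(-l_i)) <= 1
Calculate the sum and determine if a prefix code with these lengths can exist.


Sum = 2^(-1) + 2^(-5) + 2^(-6) + 2^(-7) + 2^(-8)
    = 0.5 + 0.03125 + 0.015625 + 0.0078125 + 0.00390625
    = 143/256 = 0.55859375
Since 0.55859375 <= 1, Kraft's inequality IS satisfied.
A prefix code with these lengths CAN exist.

Kraft sum = 0.55859375. Satisfied.


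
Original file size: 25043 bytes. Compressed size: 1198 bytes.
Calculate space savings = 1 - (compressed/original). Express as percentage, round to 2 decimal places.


ratio = compressed/original = 1198/25043 = 0.047838
savings = 1 - ratio = 1 - 0.047838 = 0.952162
as a percentage: 0.952162 * 100 = 95.22%

Space savings = 1 - 1198/25043 = 95.22%


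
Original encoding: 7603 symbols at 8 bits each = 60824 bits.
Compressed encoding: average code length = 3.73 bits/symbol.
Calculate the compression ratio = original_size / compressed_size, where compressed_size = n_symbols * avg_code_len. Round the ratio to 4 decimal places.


original_size = n_symbols * orig_bits = 7603 * 8 = 60824 bits
compressed_size = n_symbols * avg_code_len = 7603 * 3.73 = 28359.19 bits
ratio = original_size / compressed_size = 60824 / 28359.19 = 2.1448

Compression ratio = 2.1448


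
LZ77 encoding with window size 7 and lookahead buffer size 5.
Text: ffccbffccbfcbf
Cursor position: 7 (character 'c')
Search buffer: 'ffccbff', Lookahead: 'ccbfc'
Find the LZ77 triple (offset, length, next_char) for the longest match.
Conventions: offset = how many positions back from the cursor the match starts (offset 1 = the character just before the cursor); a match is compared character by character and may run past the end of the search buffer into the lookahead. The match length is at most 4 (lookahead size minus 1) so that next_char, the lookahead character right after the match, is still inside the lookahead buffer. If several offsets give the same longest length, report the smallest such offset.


Try each offset into the search buffer:
  offset=1 (pos 6, char 'f'): match length 0
  offset=2 (pos 5, char 'f'): match length 0
  offset=3 (pos 4, char 'b'): match length 0
  offset=4 (pos 3, char 'c'): match length 1
  offset=5 (pos 2, char 'c'): match length 4
  offset=6 (pos 1, char 'f'): match length 0
  offset=7 (pos 0, char 'f'): match length 0
Longest match has length 4 at offset 5.
next_char = character at position 7 + 4 = 11 -> 'c'

Best match: offset=5, length=4 (matching 'ccbf' starting at position 2)
LZ77 triple: (5, 4, 'c')


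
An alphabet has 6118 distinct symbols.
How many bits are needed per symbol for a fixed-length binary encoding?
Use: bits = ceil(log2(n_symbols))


log2(6118) = 12.5788
Bracket: 2^12 = 4096 < 6118 <= 2^13 = 8192
So ceil(log2(6118)) = 13

bits = ceil(log2(6118)) = ceil(12.5788) = 13 bits


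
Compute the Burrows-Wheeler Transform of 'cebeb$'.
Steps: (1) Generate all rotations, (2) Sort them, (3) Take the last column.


Rotations (sorted):
  0: $cebeb -> last char: b
  1: b$cebe -> last char: e
  2: beb$ce -> last char: e
  3: cebeb$ -> last char: $
  4: eb$ceb -> last char: b
  5: ebeb$c -> last char: c


BWT = bee$bc


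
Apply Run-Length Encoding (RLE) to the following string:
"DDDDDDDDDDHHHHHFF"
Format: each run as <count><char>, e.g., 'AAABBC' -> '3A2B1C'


Scanning runs left to right:
  i=0: run of 'D' x 10 -> '10D'
  i=10: run of 'H' x 5 -> '5H'
  i=15: run of 'F' x 2 -> '2F'

RLE = 10D5H2F


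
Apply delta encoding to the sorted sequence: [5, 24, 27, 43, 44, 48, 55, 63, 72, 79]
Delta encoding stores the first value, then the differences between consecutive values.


First value: 5
Deltas:
  24 - 5 = 19
  27 - 24 = 3
  43 - 27 = 16
  44 - 43 = 1
  48 - 44 = 4
  55 - 48 = 7
  63 - 55 = 8
  72 - 63 = 9
  79 - 72 = 7


Delta encoded: [5, 19, 3, 16, 1, 4, 7, 8, 9, 7]


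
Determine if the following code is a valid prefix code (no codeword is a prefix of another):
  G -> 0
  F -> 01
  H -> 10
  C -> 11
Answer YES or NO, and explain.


Checking each pair (does one codeword prefix another?):
  G='0' vs F='01': prefix -- VIOLATION

NO -- this is NOT a valid prefix code. G (0) is a prefix of F (01).


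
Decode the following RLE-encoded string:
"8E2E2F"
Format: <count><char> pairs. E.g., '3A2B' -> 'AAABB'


Expanding each <count><char> pair:
  8E -> 'EEEEEEEE'
  2E -> 'EE'
  2F -> 'FF'

Decoded = EEEEEEEEEEFF


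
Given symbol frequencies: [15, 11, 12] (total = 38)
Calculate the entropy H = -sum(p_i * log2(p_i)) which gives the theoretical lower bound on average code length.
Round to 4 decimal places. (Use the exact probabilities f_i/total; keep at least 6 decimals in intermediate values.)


Per-symbol terms -p_i * log2(p_i) with p_i = f_i/38:
  p = 15/38 = 0.394737: log2(p) = -1.341037, -p*log2(p) = 0.529357
  p = 11/38 = 0.289474: log2(p) = -1.788496, -p*log2(p) = 0.517722
  p = 12/38 = 0.315789: log2(p) = -1.662965, -p*log2(p) = 0.525147
H = 0.529357 + 0.517722 + 0.525147 = 1.572226

H = 1.5722 bits/symbol


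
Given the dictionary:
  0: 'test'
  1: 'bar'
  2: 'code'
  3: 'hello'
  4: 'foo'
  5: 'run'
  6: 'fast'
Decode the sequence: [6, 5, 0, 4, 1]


Look up each index in the dictionary:
  6 -> 'fast'
  5 -> 'run'
  0 -> 'test'
  4 -> 'foo'
  1 -> 'bar'

Decoded: "fast run test foo bar"


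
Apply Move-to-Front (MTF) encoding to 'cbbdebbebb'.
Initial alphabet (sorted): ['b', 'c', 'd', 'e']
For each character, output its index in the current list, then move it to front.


MTF encoding:
'c': index 1 in ['b', 'c', 'd', 'e'] -> ['c', 'b', 'd', 'e']
'b': index 1 in ['c', 'b', 'd', 'e'] -> ['b', 'c', 'd', 'e']
'b': index 0 in ['b', 'c', 'd', 'e'] -> ['b', 'c', 'd', 'e']
'd': index 2 in ['b', 'c', 'd', 'e'] -> ['d', 'b', 'c', 'e']
'e': index 3 in ['d', 'b', 'c', 'e'] -> ['e', 'd', 'b', 'c']
'b': index 2 in ['e', 'd', 'b', 'c'] -> ['b', 'e', 'd', 'c']
'b': index 0 in ['b', 'e', 'd', 'c'] -> ['b', 'e', 'd', 'c']
'e': index 1 in ['b', 'e', 'd', 'c'] -> ['e', 'b', 'd', 'c']
'b': index 1 in ['e', 'b', 'd', 'c'] -> ['b', 'e', 'd', 'c']
'b': index 0 in ['b', 'e', 'd', 'c'] -> ['b', 'e', 'd', 'c']


Output: [1, 1, 0, 2, 3, 2, 0, 1, 1, 0]


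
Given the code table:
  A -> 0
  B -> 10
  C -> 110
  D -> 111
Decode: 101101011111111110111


Decoding:
10 -> B
110 -> C
10 -> B
111 -> D
111 -> D
111 -> D
10 -> B
111 -> D


Result: BCBDDDBD


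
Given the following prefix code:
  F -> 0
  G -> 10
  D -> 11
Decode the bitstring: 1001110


Decoding step by step:
Bits 10 -> G
Bits 0 -> F
Bits 11 -> D
Bits 10 -> G


Decoded message: GFDG


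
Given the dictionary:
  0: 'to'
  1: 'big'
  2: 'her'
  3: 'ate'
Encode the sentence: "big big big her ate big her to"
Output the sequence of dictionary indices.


Look up each word in the dictionary:
  'big' -> 1
  'big' -> 1
  'big' -> 1
  'her' -> 2
  'ate' -> 3
  'big' -> 1
  'her' -> 2
  'to' -> 0

Encoded: [1, 1, 1, 2, 3, 1, 2, 0]


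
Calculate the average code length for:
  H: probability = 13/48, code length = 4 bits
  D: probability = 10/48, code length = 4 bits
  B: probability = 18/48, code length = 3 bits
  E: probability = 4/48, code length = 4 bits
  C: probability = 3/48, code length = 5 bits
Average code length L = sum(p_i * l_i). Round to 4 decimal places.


Weighted contributions p_i * l_i:
  H: (13/48) * 4 = 52/48
  D: (10/48) * 4 = 40/48
  B: (18/48) * 3 = 54/48
  E: (4/48) * 4 = 16/48
  C: (3/48) * 5 = 15/48
Sum = (52 + 40 + 54 + 16 + 15)/48 = 177/48

L = 177/48 = 3.6875 bits/symbol


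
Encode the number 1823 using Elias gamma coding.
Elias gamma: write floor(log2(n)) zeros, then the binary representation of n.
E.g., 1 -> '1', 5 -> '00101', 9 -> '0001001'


num_bits = floor(log2(1823)) + 1 = 11
leading_zeros = num_bits - 1 = 10
binary(1823) = 11100011111

Elias gamma(1823) = '0000000000' + '11100011111' = 000000000011100011111 (21 bits)


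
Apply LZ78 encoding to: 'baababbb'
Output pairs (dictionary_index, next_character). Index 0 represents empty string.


LZ78 encoding steps:
Dictionary: {0: ''}
Step 1: w='' (idx 0), next='b' -> output (0, 'b'), add 'b' as idx 1
Step 2: w='' (idx 0), next='a' -> output (0, 'a'), add 'a' as idx 2
Step 3: w='a' (idx 2), next='b' -> output (2, 'b'), add 'ab' as idx 3
Step 4: w='ab' (idx 3), next='b' -> output (3, 'b'), add 'abb' as idx 4
Step 5: w='b' (idx 1), end of input -> output (1, '')


Encoded: [(0, 'b'), (0, 'a'), (2, 'b'), (3, 'b'), (1, '')]


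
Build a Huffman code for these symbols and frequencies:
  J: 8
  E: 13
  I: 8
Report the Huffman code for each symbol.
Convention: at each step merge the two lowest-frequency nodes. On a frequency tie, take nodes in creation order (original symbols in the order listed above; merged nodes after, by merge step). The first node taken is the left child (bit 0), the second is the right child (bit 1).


Huffman tree construction:
Step 1: Merge J(8) + I(8) = 16
Step 2: Merge E(13) + (J+I)(16) = 29
Read each symbol's code off the tree from the root (left child = 0, right child = 1).

Codes:
  J: 10 (length 2)
  E: 0 (length 1)
  I: 11 (length 2)
Average code length: 45/29 = 1.5517 bits/symbol


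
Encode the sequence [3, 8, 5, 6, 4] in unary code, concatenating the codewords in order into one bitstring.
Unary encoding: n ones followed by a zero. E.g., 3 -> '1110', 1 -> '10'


Encode each number as n ones followed by a terminating 0:
  3 -> 1110 (4 bits)
  8 -> 111111110 (9 bits)
  5 -> 111110 (6 bits)
  6 -> 1111110 (7 bits)
  4 -> 11110 (5 bits)
Total length = 4 + 9 + 6 + 7 + 5 = 31 bits.

Unary([3, 8, 5, 6, 4]) = 1110111111110111110111111011110 (31 bits)


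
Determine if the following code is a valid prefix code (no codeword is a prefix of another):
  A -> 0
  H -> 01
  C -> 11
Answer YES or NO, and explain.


Checking each pair (does one codeword prefix another?):
  A='0' vs H='01': prefix -- VIOLATION

NO -- this is NOT a valid prefix code. A (0) is a prefix of H (01).


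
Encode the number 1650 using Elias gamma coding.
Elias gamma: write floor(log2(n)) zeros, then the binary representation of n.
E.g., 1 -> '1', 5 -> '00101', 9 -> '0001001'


num_bits = floor(log2(1650)) + 1 = 11
leading_zeros = num_bits - 1 = 10
binary(1650) = 11001110010

Elias gamma(1650) = '0000000000' + '11001110010' = 000000000011001110010 (21 bits)
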